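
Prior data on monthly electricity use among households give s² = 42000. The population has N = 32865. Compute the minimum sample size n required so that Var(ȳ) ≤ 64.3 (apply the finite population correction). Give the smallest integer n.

Without fpc, n₀ = s²/D = 42000/64.3 = 653.1882.
With fpc, (1 − n/N)·s²/n ≤ D requires n ≥ n₀/(1 + n₀/N) = 653.1882/(1 + 653.1882/32865) = 640.4591.
Rounding up, n = 641.

641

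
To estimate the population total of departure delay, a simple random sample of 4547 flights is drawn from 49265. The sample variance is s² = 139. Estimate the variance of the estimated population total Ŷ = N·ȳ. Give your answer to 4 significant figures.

6.735 × 10^7

Var(Ŷ) = N²·Var(ȳ) = N²·(1 − n/N)·s²/n.
f = 4547/49265 = 0.09229676; Var(ȳ) = 0.90770324·139/4547 = 0.027748131.
Var(Ŷ) = 49265² · 0.027748131 = 6.734583 × 10^7.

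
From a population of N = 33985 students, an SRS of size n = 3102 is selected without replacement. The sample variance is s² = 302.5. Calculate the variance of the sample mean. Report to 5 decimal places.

0.08862

Under SRS without replacement, Var(ȳ) = (1 − f)·s²/n with f = n/N = 3102/33985 = 0.09127556.
Var(ȳ) = (1 − 0.09127556)·302.5/3102 = 0.90872444·0.09751773 = 0.088616745.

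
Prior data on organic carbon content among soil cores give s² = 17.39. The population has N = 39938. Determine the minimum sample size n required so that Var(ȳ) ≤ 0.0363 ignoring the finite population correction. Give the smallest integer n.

480

Without fpc, n₀ = s²/D = 17.39/0.0363 = 479.0634.
Rounding up, n = 480.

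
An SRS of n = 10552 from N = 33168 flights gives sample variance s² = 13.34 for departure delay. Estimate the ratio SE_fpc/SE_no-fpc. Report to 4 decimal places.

f = n/N = 10552/33168 = 0.31813796.
SE_no-fpc = √(s²/n) = 0.035555806; SE_fpc = √((1−f)s²/n) = 0.029360184.
Ratio = √(1−f) = 0.82574938.

0.8257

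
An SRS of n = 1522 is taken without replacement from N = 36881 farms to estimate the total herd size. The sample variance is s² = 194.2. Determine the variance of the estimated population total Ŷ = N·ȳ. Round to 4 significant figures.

1.664 × 10^8

Var(Ŷ) = N²·Var(ȳ) = N²·(1 − n/N)·s²/n.
f = 1522/36881 = 0.04126786; Var(ȳ) = 0.95873214·194.2/1522 = 0.12232969.
Var(Ŷ) = 36881² · 0.12232969 = 1.6639384 × 10^8.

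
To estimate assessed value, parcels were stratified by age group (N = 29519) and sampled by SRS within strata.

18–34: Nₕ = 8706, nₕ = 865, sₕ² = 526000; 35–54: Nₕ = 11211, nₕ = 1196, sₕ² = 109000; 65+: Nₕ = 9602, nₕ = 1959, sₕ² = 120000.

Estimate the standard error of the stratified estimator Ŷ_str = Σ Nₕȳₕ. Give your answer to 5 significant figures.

237150

Var(Ŷ_str) = Σₕ Nₕ²(1 − fₕ)sₕ²/nₕ.
18–34: 8706²·(1 − 865/8706)·526000/865 = 4.1510671 × 10^10.
35–54: 11211²·(1 − 1196/11211)·109000/1196 = 1.0232709 × 10^10.
65+: 9602²·(1 − 1959/9602)·120000/1959 = 4.4954417 × 10^9.
Sum = 5.6238822 × 10^10.
SE = √(5.6238822 × 10^10) = 237150.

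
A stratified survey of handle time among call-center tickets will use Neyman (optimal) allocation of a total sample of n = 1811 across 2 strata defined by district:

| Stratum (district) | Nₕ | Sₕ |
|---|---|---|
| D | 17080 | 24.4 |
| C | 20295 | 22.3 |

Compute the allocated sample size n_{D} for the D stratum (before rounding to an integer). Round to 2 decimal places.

Neyman allocation: nₕ = n·NₕSₕ / Σⱼ NⱼSⱼ.
Σ NⱼSⱼ = 17080·24.4 + 20295·22.3 = 869330.5.
n_{D} = 1811·17080·24.4 / 869330.5 = 868.18.

868.18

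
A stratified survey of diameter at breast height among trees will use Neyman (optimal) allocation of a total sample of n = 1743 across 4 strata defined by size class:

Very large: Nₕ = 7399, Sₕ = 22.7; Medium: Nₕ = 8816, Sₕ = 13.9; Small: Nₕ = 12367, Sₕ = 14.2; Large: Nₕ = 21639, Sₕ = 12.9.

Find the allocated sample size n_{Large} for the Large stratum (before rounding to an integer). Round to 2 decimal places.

Neyman allocation: nₕ = n·NₕSₕ / Σⱼ NⱼSⱼ.
Σ NⱼSⱼ = 7399·22.7 + 8816·13.9 + 12367·14.2 + 21639·12.9 = 745254.2.
n_{Large} = 1743·21639·12.9 / 745254.2 = 652.86.

652.86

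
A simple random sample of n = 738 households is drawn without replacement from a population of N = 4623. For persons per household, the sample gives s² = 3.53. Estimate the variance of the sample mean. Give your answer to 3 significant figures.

Under SRS without replacement, Var(ȳ) = (1 − f)·s²/n with f = n/N = 738/4623 = 0.15963660.
Var(ȳ) = (1 − 0.15963660)·3.53/738 = 0.84036340·0.0047831978 = 0.0040196244.

0.00402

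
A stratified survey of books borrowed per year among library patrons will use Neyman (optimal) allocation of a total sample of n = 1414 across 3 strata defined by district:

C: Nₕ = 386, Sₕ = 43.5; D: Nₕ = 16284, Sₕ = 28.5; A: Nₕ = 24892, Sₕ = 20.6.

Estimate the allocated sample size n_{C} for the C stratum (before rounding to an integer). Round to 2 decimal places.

23.89

Neyman allocation: nₕ = n·NₕSₕ / Σⱼ NⱼSⱼ.
Σ NⱼSⱼ = 386·43.5 + 16284·28.5 + 24892·20.6 = 993660.2.
n_{C} = 1414·386·43.5 / 993660.2 = 23.89.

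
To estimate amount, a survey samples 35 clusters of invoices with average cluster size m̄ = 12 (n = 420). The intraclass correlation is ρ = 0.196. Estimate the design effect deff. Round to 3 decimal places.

deff = 1 + (12 − 1)·0.196 = 1 + 2.156 = 3.156.

3.156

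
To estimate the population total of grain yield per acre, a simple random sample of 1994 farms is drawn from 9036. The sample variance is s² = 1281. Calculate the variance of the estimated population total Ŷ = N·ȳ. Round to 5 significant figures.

4.0879 × 10^7

Var(Ŷ) = N²·Var(ȳ) = N²·(1 − n/N)·s²/n.
f = 1994/9036 = 0.22067286; Var(ȳ) = 0.77932714·1281/1994 = 0.50066101.
Var(Ŷ) = 9036² · 0.50066101 = 4.0878619 × 10^7.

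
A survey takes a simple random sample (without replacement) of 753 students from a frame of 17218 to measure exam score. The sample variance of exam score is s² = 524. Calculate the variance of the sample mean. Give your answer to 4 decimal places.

0.6654

Under SRS without replacement, Var(ȳ) = (1 − f)·s²/n with f = n/N = 753/17218 = 0.04373330.
Var(ȳ) = (1 − 0.04373330)·524/753 = 0.95626670·0.69588313 = 0.66544987.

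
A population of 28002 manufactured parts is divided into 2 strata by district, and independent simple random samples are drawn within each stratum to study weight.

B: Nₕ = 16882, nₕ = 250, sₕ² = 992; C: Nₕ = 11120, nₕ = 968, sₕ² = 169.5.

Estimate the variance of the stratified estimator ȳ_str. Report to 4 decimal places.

1.4461

Var(ȳ_str) = Σₕ Wₕ²(1 − fₕ)sₕ²/nₕ with Wₕ = Nₕ/N, N = 28002.
B: Wₕ = 0.60288551; term = 0.60288551²·(1 − 0.01480867)·992/250 = 1.4208948.
C: Wₕ = 0.39711449; term = 0.39711449²·(1 − 0.08705036)·169.5/968 = 0.025209988.
Sum = 1.4461048.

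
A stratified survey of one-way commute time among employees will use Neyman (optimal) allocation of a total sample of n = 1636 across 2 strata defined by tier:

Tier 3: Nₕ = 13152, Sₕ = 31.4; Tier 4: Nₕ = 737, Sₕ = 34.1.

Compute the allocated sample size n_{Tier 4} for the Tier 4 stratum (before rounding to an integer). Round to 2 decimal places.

93.85

Neyman allocation: nₕ = n·NₕSₕ / Σⱼ NⱼSⱼ.
Σ NⱼSⱼ = 13152·31.4 + 737·34.1 = 438104.5.
n_{Tier 4} = 1636·737·34.1 / 438104.5 = 93.85.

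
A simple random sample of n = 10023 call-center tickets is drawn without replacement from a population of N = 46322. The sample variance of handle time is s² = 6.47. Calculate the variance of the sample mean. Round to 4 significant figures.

Under SRS without replacement, Var(ȳ) = (1 − f)·s²/n with f = n/N = 10023/46322 = 0.21637667.
Var(ȳ) = (1 − 0.21637667)·6.47/10023 = 0.78362333·6.4551531 × 10^-4 = 5.0584086 × 10^-4.

5.058 × 10^-4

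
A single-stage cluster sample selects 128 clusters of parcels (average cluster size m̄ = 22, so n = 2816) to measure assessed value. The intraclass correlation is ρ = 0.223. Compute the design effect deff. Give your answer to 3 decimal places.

5.683

deff = 1 + (22 − 1)·0.223 = 1 + 4.683 = 5.683.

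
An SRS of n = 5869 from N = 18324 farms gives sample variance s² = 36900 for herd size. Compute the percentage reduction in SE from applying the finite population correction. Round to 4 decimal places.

17.5555

f = n/N = 5869/18324 = 0.32029033.
SE_no-fpc = √(s²/n) = 2.5074433; SE_fpc = √((1−f)s²/n) = 2.0672493.
Ratio = √(1−f) = 0.82444507. Reduction = 100·(1 − 0.82444507) = 17.5555%.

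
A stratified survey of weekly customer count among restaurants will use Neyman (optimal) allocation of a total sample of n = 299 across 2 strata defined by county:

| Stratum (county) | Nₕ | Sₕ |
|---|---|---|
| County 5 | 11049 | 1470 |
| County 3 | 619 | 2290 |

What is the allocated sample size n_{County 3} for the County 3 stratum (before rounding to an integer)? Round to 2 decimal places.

24.00

Neyman allocation: nₕ = n·NₕSₕ / Σⱼ NⱼSⱼ.
Σ NⱼSⱼ = 11049·1470 + 619·2290 = 1.765954 × 10^7.
n_{County 3} = 299·619·2290 / (1.765954 × 10^7) = 24.00.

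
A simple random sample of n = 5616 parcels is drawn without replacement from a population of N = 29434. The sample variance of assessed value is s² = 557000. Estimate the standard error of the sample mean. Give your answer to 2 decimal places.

8.96

Under SRS without replacement, Var(ȳ) = (1 − f)·s²/n with f = n/N = 5616/29434 = 0.19079976.
Var(ȳ) = (1 − 0.19079976)·557000/5616 = 0.80920024·99.180912 = 80.257218.
SE(ȳ) = √(80.257218) = 8.96.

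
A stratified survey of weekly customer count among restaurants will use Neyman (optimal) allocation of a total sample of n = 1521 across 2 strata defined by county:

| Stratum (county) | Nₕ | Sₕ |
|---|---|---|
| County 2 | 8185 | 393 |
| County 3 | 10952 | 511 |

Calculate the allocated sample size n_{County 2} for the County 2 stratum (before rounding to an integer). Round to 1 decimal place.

Neyman allocation: nₕ = n·NₕSₕ / Σⱼ NⱼSⱼ.
Σ NⱼSⱼ = 8185·393 + 10952·511 = 8.813177 × 10^6.
n_{County 2} = 1521·8185·393 / (8.813177 × 10^6) = 555.1.

555.1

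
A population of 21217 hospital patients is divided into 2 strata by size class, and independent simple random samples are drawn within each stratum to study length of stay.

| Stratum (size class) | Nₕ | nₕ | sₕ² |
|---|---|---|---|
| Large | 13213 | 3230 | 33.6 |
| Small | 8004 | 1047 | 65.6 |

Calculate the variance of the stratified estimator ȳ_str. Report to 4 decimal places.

0.0108

Var(ȳ_str) = Σₕ Wₕ²(1 − fₕ)sₕ²/nₕ with Wₕ = Nₕ/N, N = 21217.
Large: Wₕ = 0.62275534; term = 0.62275534²·(1 − 0.24445622)·33.6/3230 = 0.0030481147.
Small: Wₕ = 0.37724466; term = 0.37724466²·(1 − 0.13080960)·65.6/1047 = 0.007750296.
Sum = 0.010798411.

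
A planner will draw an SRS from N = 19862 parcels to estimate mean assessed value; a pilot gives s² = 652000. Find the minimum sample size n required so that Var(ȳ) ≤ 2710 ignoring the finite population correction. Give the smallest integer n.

241

Without fpc, n₀ = s²/D = 652000/2710 = 240.5904.
Rounding up, n = 241.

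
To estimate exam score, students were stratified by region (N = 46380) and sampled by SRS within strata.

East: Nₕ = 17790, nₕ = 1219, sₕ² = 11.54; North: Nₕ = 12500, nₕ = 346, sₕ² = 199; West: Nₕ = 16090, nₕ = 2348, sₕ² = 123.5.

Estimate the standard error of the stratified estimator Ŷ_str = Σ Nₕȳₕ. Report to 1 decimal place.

10089.6

Var(Ŷ_str) = Σₕ Nₕ²(1 − fₕ)sₕ²/nₕ.
East: 17790²·(1 − 1219/17790)·11.54/1219 = 2.7907875 × 10^6.
North: 12500²·(1 − 346/12500)·199/346 = 8.7378829 × 10^7.
West: 16090²·(1 − 2348/16090)·123.5/2348 = 1.162987 × 10^7.
Sum = 1.0179949 × 10^8.
SE = √(1.0179949 × 10^8) = 10089.6.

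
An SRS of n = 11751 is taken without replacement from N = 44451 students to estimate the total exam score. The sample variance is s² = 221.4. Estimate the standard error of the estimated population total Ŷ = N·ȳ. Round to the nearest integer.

Var(Ŷ) = N²·Var(ȳ) = N²·(1 − n/N)·s²/n.
f = 11751/44451 = 0.26435851; Var(ȳ) = 0.73564149·221.4/11751 = 0.013860184.
Var(Ŷ) = 44451² · 0.013860184 = 2.7386218 × 10^7.
SE(Ŷ) = √(2.7386218 × 10^7) = 5233.

5233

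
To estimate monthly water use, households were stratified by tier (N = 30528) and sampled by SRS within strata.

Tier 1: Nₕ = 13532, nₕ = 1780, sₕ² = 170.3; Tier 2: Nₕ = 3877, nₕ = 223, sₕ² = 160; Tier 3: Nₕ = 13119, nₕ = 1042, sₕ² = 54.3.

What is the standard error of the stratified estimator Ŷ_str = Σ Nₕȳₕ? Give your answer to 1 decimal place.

5799.6

Var(Ŷ_str) = Σₕ Nₕ²(1 − fₕ)sₕ²/nₕ.
Tier 1: 13532²·(1 − 1780/13532)·170.3/1780 = 1.5214876 × 10^7.
Tier 2: 3877²·(1 − 223/3877)·160/223 = 1.0164347 × 10^7.
Tier 3: 13119²·(1 − 1042/13119)·54.3/1042 = 8.2564225 × 10^6.
Sum = 3.3635646 × 10^7.
SE = √(3.3635646 × 10^7) = 5799.6.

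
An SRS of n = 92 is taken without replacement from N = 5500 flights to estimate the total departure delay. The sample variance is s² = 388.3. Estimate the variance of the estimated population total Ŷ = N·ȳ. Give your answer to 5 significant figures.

1.2554 × 10^8

Var(Ŷ) = N²·Var(ȳ) = N²·(1 − n/N)·s²/n.
f = 92/5500 = 0.01672727; Var(ȳ) = 0.98327273·388.3/92 = 4.1500522.
Var(Ŷ) = 5500² · 4.1500522 = 1.2553908 × 10^8.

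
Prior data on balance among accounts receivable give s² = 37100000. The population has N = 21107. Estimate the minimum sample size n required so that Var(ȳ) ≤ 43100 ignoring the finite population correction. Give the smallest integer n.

Without fpc, n₀ = s²/D = 37100000/43100 = 860.7889.
Rounding up, n = 861.

861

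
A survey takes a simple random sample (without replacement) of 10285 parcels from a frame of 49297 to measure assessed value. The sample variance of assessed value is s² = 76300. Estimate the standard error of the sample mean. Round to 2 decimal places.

Under SRS without replacement, Var(ȳ) = (1 − f)·s²/n with f = n/N = 10285/49297 = 0.20863339.
Var(ȳ) = (1 − 0.20863339)·76300/10285 = 0.79136661·7.4185707 = 5.8708092.
SE(ȳ) = √(5.8708092) = 2.42.

2.42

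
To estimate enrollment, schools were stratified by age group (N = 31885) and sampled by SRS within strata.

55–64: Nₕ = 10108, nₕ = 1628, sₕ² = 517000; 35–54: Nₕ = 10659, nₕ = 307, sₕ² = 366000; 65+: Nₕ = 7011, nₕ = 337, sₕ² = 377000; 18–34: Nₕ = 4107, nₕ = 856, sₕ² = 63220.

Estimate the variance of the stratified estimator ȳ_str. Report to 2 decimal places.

Var(ȳ_str) = Σₕ Wₕ²(1 − fₕ)sₕ²/nₕ with Wₕ = Nₕ/N, N = 31885.
55–64: Wₕ = 0.31701427; term = 0.31701427²·(1 − 0.16106055)·517000/1628 = 26.774686.
35–54: Wₕ = 0.33429512; term = 0.33429512²·(1 − 0.02880195)·366000/307 = 129.39294.
65+: Wₕ = 0.21988396; term = 0.21988396²·(1 − 0.04806732)·377000/337 = 51.487852.
18–34: Wₕ = 0.12880665; term = 0.12880665²·(1 − 0.20842464)·63220/856 = 0.96995047.
Sum = 208.62543.

208.63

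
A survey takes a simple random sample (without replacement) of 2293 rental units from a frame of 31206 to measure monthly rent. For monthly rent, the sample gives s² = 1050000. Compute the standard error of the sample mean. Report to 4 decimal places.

20.5978

Under SRS without replacement, Var(ȳ) = (1 − f)·s²/n with f = n/N = 2293/31206 = 0.07347946.
Var(ȳ) = (1 − 0.07347946)·1050000/2293 = 0.92652054·457.91539 = 424.26802.
SE(ȳ) = √(424.26802) = 20.5978.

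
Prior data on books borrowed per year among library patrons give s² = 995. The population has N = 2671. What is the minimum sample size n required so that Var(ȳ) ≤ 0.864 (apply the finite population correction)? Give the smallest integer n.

Without fpc, n₀ = s²/D = 995/0.864 = 1151.6204.
With fpc, (1 − n/N)·s²/n ≤ D requires n ≥ n₀/(1 + n₀/N) = 1151.6204/(1 + 1151.6204/2671) = 804.6779.
Rounding up, n = 805.

805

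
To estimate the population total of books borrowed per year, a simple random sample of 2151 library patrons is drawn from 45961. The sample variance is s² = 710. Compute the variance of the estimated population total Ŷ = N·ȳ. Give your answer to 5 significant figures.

Var(Ŷ) = N²·Var(ȳ) = N²·(1 − n/N)·s²/n.
f = 2151/45961 = 0.04680055; Var(ȳ) = 0.95319945·710/2151 = 0.31463115.
Var(Ŷ) = 45961² · 0.31463115 = 6.646311 × 10^8.

6.6463 × 10^8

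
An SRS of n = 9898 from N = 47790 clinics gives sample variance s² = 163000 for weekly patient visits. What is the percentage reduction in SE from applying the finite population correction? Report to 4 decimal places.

f = n/N = 9898/47790 = 0.20711446.
SE_no-fpc = √(s²/n) = 4.0580751; SE_fpc = √((1−f)s²/n) = 3.6134773.
Ratio = √(1−f) = 0.89044121. Reduction = 100·(1 − 0.89044121) = 10.9559%.

10.9559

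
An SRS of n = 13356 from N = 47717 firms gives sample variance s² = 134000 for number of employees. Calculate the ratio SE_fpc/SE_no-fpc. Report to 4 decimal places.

0.8486

f = n/N = 13356/47717 = 0.27990025.
SE_no-fpc = √(s²/n) = 3.1674823; SE_fpc = √((1−f)s²/n) = 2.687884.
Ratio = √(1−f) = 0.84858692.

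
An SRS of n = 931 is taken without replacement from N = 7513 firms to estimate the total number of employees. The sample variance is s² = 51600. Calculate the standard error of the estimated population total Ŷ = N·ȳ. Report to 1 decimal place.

52352.3

Var(Ŷ) = N²·Var(ȳ) = N²·(1 − n/N)·s²/n.
f = 931/7513 = 0.12391854; Var(ȳ) = 0.87608146·51600/931 = 48.55618.
Var(Ŷ) = 7513² · 48.55618 = 2.7407618 × 10^9.
SE(Ŷ) = √(2.7407618 × 10^9) = 52352.3.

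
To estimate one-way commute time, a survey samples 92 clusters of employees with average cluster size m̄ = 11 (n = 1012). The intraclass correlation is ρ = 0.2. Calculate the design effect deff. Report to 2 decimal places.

deff = 1 + (11 − 1)·0.2 = 1 + 2 = 3.

3.00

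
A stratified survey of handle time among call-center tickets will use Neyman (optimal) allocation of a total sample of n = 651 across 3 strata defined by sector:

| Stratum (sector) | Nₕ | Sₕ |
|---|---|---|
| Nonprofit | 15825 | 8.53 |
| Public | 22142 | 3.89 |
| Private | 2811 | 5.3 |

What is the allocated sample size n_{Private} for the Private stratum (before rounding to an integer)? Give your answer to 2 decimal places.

41.09

Neyman allocation: nₕ = n·NₕSₕ / Σⱼ NⱼSⱼ.
Σ NⱼSⱼ = 15825·8.53 + 22142·3.89 + 2811·5.3 = 236017.93.
n_{Private} = 651·2811·5.3 / 236017.93 = 41.09.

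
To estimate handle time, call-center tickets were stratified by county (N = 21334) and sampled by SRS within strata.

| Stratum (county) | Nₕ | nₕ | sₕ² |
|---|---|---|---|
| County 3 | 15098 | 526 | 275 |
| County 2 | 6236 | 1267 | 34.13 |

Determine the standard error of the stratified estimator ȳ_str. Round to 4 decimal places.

0.5045

Var(ȳ_str) = Σₕ Wₕ²(1 − fₕ)sₕ²/nₕ with Wₕ = Nₕ/N, N = 21334.
County 3: Wₕ = 0.70769663; term = 0.70769663²·(1 − 0.03483905)·275/526 = 0.25272078.
County 2: Wₕ = 0.29230337; term = 0.29230337²·(1 − 0.20317511)·34.13/1267 = 0.0018339614.
Sum = 0.25455474.
SE = √(0.25455474) = 0.5045.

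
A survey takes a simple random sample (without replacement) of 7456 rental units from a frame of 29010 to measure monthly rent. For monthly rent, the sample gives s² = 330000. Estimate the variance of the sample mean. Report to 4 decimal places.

Under SRS without replacement, Var(ȳ) = (1 − f)·s²/n with f = n/N = 7456/29010 = 0.25701482.
Var(ȳ) = (1 − 0.25701482)·330000/7456 = 0.74298518·44.259657 = 32.884269.

32.8843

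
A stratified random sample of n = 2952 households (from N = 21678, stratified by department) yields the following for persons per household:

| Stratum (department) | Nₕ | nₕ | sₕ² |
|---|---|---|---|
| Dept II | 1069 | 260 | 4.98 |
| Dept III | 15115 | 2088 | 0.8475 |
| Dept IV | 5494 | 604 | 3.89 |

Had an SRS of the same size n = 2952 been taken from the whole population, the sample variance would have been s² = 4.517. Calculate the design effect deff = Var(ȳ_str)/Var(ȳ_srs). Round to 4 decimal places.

Var(ȳ_str) = Σ Wₕ²(1−fₕ)sₕ²/nₕ with Wₕ = Nₕ/21678:
  Dept II: (1069/21678)²·(1−260/1069)·4.98/260 = 3.5248756 × 10^-5
  Dept III: (15115/21678)²·(1−2088/15115)·0.8475/2088 = 1.7006829 × 10^-4
  Dept IV: (5494/21678)²·(1−604/5494)·3.89/604 = 3.681898 × 10^-4
  → Var(ȳ_str) = 5.7350685 × 10^-4.
Var(ȳ_srs) = (1 − 2952/21678)·4.517/2952 = 0.0013217811.
deff = (5.7350685 × 10^-4) / 0.0013217811 = 0.4339.

0.4339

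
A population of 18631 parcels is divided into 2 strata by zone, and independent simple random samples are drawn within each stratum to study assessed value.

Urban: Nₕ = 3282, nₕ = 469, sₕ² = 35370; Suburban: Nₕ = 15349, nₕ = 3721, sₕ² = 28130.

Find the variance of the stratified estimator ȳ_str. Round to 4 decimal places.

5.8929

Var(ȳ_str) = Σₕ Wₕ²(1 − fₕ)sₕ²/nₕ with Wₕ = Nₕ/N, N = 18631.
Urban: Wₕ = 0.17615802; term = 0.17615802²·(1 − 0.14290067)·35370/469 = 2.0058488.
Suburban: Wₕ = 0.82384198; term = 0.82384198²·(1 − 0.24242622)·28130/3721 = 3.8870743.
Sum = 5.8929231.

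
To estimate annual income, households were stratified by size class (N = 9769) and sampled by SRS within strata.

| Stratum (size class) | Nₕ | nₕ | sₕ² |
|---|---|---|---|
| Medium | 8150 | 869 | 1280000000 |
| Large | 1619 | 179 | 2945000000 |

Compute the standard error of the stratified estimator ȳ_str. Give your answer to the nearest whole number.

Var(ȳ_str) = Σₕ Wₕ²(1 − fₕ)sₕ²/nₕ with Wₕ = Nₕ/N, N = 9769.
Medium: Wₕ = 0.83427168; term = 0.83427168²·(1 − 0.10662577)·1280000000/869 = 915880.08.
Large: Wₕ = 0.16572832; term = 0.16572832²·(1 − 0.11056208)·2945000000/179 = 401921.64.
Sum = 1.3178017 × 10^6.
SE = √(1.3178017 × 10^6) = 1148.

1148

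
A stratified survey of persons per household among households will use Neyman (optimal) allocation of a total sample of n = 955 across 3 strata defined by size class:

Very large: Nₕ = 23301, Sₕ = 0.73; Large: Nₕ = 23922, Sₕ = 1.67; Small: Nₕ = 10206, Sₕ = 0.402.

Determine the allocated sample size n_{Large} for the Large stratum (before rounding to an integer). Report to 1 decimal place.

Neyman allocation: nₕ = n·NₕSₕ / Σⱼ NⱼSⱼ.
Σ NⱼSⱼ = 23301·0.73 + 23922·1.67 + 10206·0.402 = 61062.282.
n_{Large} = 955·23922·1.67 / 61062.282 = 624.8.

624.8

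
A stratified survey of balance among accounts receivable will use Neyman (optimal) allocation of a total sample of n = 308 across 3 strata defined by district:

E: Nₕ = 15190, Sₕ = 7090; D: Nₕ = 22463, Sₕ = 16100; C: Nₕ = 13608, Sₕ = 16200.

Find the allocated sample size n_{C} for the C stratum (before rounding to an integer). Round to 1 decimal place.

Neyman allocation: nₕ = n·NₕSₕ / Σⱼ NⱼSⱼ.
Σ NⱼSⱼ = 15190·7090 + 22463·16100 + 13608·16200 = 6.89801 × 10^8.
n_{C} = 308·13608·16200 / (6.89801 × 10^8) = 98.4.

98.4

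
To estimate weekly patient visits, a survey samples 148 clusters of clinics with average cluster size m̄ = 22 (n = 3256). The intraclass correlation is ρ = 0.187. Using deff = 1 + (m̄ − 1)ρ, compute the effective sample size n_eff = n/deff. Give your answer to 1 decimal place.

deff = 1 + (22 − 1)·0.187 = 1 + 3.927 = 4.927.
n_eff = 3256 / 4.927 = 660.8.

660.8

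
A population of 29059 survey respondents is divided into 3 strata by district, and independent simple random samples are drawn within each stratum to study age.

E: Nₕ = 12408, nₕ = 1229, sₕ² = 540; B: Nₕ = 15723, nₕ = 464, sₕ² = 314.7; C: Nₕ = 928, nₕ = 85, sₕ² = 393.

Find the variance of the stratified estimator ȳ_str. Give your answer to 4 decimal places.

0.2692

Var(ȳ_str) = Σₕ Wₕ²(1 − fₕ)sₕ²/nₕ with Wₕ = Nₕ/N, N = 29059.
E: Wₕ = 0.42699336; term = 0.42699336²·(1 − 0.09904900)·540/1229 = 0.07217475.
B: Wₕ = 0.54107161; term = 0.54107161²·(1 − 0.02951091)·314.7/464 = 0.19269876.
C: Wₕ = 0.03193503; term = 0.03193503²·(1 − 0.09159483)·393/85 = 0.0042833922.
Sum = 0.2691569.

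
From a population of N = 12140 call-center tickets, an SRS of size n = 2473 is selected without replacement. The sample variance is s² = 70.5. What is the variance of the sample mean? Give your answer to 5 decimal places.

Under SRS without replacement, Var(ȳ) = (1 − f)·s²/n with f = n/N = 2473/12140 = 0.20370675.
Var(ȳ) = (1 − 0.20370675)·70.5/2473 = 0.79629325·0.028507885 = 0.022700636.

0.02270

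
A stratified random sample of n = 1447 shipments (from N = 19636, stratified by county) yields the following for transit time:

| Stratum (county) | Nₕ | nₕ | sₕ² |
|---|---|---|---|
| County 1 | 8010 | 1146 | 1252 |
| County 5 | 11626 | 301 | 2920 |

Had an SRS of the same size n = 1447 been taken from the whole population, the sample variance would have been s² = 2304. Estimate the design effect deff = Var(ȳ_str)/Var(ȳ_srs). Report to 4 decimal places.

2.3516

Var(ȳ_str) = Σ Wₕ²(1−fₕ)sₕ²/nₕ with Wₕ = Nₕ/19636:
  County 1: (8010/19636)²·(1−1146/8010)·1252/1146 = 0.15578422
  County 5: (11626/19636)²·(1−301/11626)·2920/301 = 3.3126751
  → Var(ȳ_str) = 3.4684593.
Var(ȳ_srs) = (1 − 1447/19636)·2304/1447 = 1.4749243.
deff = 3.4684593 / 1.4749243 = 2.3516.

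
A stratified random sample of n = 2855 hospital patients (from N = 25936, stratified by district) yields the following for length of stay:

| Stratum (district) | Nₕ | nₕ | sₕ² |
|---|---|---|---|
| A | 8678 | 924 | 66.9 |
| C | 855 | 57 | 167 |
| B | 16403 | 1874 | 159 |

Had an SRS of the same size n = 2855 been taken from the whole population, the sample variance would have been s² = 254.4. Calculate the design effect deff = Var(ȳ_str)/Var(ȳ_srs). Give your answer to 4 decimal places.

0.5079

Var(ȳ_str) = Σ Wₕ²(1−fₕ)sₕ²/nₕ with Wₕ = Nₕ/25936:
  A: (8678/25936)²·(1−924/8678)·66.9/924 = 0.0072425849
  C: (855/25936)²·(1−57/855)·167/57 = 0.0029716977
  B: (16403/25936)²·(1−1874/16403)·159/1874 = 0.030059417
  → Var(ȳ_str) = 0.0402737.
Var(ȳ_srs) = (1 − 2855/25936)·254.4/2855 = 0.07929807.
deff = 0.0402737 / 0.07929807 = 0.5079.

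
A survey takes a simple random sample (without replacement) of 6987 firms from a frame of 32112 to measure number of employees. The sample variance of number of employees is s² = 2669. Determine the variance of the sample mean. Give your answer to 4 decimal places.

Under SRS without replacement, Var(ȳ) = (1 − f)·s²/n with f = n/N = 6987/32112 = 0.21758221.
Var(ȳ) = (1 − 0.21758221)·2669/6987 = 0.78241779·0.38199513 = 0.29887979.

0.2989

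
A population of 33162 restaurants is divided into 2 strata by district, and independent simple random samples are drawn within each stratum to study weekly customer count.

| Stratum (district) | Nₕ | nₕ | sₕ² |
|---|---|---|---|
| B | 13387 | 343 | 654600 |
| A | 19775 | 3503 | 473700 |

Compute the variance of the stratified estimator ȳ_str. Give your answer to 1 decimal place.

Var(ȳ_str) = Σₕ Wₕ²(1 − fₕ)sₕ²/nₕ with Wₕ = Nₕ/N, N = 33162.
B: Wₕ = 0.40368494; term = 0.40368494²·(1 − 0.02562187)·654600/343 = 303.0362.
A: Wₕ = 0.59631506; term = 0.59631506²·(1 − 0.17714286)·473700/3503 = 39.567558.
Sum = 342.60376.

342.6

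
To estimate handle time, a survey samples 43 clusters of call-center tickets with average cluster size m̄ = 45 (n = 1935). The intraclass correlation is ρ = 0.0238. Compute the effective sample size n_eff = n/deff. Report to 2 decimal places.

945.19

deff = 1 + (45 − 1)·0.0238 = 1 + 1.0472 = 2.0472.
n_eff = 1935 / 2.0472 = 945.19.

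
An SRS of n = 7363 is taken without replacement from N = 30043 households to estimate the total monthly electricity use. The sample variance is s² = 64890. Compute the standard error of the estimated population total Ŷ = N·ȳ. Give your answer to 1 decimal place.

77491.6

Var(Ŷ) = N²·Var(ȳ) = N²·(1 − n/N)·s²/n.
f = 7363/30043 = 0.24508205; Var(ȳ) = 0.75491795·64890/7363 = 6.6530797.
Var(Ŷ) = 30043² · 6.6530797 = 6.004949 × 10^9.
SE(Ŷ) = √(6.004949 × 10^9) = 77491.6.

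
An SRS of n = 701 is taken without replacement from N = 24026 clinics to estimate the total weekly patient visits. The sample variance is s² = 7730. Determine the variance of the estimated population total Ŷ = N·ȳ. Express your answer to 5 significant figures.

6.1797 × 10^9

Var(Ŷ) = N²·Var(ȳ) = N²·(1 − n/N)·s²/n.
f = 701/24026 = 0.02917673; Var(ȳ) = 0.97082327·7730/701 = 10.705369.
Var(Ŷ) = 24026² · 10.705369 = 6.1796601 × 10^9.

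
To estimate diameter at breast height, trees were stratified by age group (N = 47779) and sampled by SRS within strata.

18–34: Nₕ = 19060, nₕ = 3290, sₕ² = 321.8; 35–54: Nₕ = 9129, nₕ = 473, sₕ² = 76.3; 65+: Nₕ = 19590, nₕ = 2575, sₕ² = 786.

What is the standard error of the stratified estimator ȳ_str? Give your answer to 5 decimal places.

0.25106

Var(ȳ_str) = Σₕ Wₕ²(1 − fₕ)sₕ²/nₕ with Wₕ = Nₕ/N, N = 47779.
18–34: Wₕ = 0.39892003; term = 0.39892003²·(1 − 0.17261280)·321.8/3290 = 0.012878658.
35–54: Wₕ = 0.19106721; term = 0.19106721²·(1 − 0.05181290)·76.3/473 = 0.0055837985.
65+: Wₕ = 0.41001277; term = 0.41001277²·(1 − 0.13144461)·786/2575 = 0.044569482.
Sum = 0.063031939.
SE = √(0.063031939) = 0.25106.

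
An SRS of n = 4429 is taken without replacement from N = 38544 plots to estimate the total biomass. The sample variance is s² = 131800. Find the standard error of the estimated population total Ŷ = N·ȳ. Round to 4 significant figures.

Var(Ŷ) = N²·Var(ȳ) = N²·(1 − n/N)·s²/n.
f = 4429/38544 = 0.11490764; Var(ȳ) = 0.88509236·131800/4429 = 26.338942.
Var(Ŷ) = 38544² · 26.338942 = 3.9130184 × 10^10.
SE(Ŷ) = √(3.9130184 × 10^10) = 197800.

197800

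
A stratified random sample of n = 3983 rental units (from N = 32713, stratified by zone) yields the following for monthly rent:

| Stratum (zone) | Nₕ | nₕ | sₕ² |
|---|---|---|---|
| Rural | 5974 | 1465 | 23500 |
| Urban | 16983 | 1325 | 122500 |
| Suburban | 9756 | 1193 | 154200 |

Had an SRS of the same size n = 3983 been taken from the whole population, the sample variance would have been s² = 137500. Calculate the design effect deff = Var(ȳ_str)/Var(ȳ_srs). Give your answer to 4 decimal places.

1.1039

Var(ȳ_str) = Σ Wₕ²(1−fₕ)sₕ²/nₕ with Wₕ = Nₕ/32713:
  Rural: (5974/32713)²·(1−1465/5974)·23500/1465 = 0.40377083
  Urban: (16983/32713)²·(1−1325/16983)·122500/1325 = 22.973659
  Suburban: (9756/32713)²·(1−1193/9756)·154200/1193 = 10.090227
  → Var(ȳ_str) = 33.467657.
Var(ȳ_srs) = (1 − 3983/32713)·137500/3983 = 30.318495.
deff = 33.467657 / 30.318495 = 1.1039.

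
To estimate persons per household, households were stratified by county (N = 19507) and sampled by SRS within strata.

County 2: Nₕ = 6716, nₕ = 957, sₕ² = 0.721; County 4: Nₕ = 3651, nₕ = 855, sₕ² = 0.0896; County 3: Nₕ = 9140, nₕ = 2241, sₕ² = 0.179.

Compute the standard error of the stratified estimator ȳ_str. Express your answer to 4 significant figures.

0.009624

Var(ȳ_str) = Σₕ Wₕ²(1 − fₕ)sₕ²/nₕ with Wₕ = Nₕ/N, N = 19507.
County 2: Wₕ = 0.34428667; term = 0.34428667²·(1 − 0.14249553)·0.721/957 = 7.6577313 × 10^-5.
County 4: Wₕ = 0.18716358; term = 0.18716358²·(1 − 0.23418242)·0.0896/855 = 2.8113177 × 10^-6.
County 3: Wₕ = 0.46854975; term = 0.46854975²·(1 − 0.24518600)·0.179/2241 = 1.3236176 × 10^-5.
Sum = 9.2624807 × 10^-5.
SE = √(9.2624807 × 10^-5) = 0.009624.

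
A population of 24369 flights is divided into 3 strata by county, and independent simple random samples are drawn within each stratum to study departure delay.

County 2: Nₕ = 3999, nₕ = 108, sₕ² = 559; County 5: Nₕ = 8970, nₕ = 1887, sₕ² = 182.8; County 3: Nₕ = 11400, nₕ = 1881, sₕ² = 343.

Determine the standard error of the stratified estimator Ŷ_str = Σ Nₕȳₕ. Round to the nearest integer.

Var(Ŷ_str) = Σₕ Nₕ²(1 − fₕ)sₕ²/nₕ.
County 2: 3999²·(1 − 108/3999)·559/108 = 8.0537972 × 10^7.
County 5: 8970²·(1 − 1887/8970)·182.8/1887 = 6.1548004 × 10^6.
County 3: 11400²·(1 − 1881/11400)·343/1881 = 1.9787982 × 10^7.
Sum = 1.0648075 × 10^8.
SE = √(1.0648075 × 10^8) = 10319.

10319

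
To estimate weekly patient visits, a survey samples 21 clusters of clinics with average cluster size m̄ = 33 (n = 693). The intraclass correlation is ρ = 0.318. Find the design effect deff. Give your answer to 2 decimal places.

deff = 1 + (33 − 1)·0.318 = 1 + 10.176 = 11.176.

11.18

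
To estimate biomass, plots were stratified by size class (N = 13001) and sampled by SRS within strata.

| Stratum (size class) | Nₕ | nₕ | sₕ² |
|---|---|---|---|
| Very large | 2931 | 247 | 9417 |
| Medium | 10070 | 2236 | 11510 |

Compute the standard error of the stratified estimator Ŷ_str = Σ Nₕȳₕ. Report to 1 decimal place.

Var(Ŷ_str) = Σₕ Nₕ²(1 − fₕ)sₕ²/nₕ.
Very large: 2931²·(1 − 247/2931)·9417/247 = 2.9992588 × 10^8.
Medium: 10070²·(1 − 2236/10070)·11510/2236 = 4.0608464 × 10^8.
Sum = 7.0601052 × 10^8.
SE = √(7.0601052 × 10^8) = 26570.9.

26570.9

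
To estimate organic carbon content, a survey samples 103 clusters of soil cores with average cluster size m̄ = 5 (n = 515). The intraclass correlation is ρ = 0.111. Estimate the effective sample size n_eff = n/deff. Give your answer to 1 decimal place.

356.6

deff = 1 + (5 − 1)·0.111 = 1 + 0.444 = 1.444.
n_eff = 515 / 1.444 = 356.6.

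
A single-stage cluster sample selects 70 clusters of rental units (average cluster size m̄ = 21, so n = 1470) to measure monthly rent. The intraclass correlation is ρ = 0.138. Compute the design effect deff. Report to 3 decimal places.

3.760

deff = 1 + (21 − 1)·0.138 = 1 + 2.76 = 3.76.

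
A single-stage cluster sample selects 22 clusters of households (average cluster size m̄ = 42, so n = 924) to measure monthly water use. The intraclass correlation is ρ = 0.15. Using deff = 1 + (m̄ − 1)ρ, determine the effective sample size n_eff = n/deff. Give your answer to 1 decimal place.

129.2

deff = 1 + (42 − 1)·0.15 = 1 + 6.15 = 7.15.
n_eff = 924 / 7.15 = 129.2.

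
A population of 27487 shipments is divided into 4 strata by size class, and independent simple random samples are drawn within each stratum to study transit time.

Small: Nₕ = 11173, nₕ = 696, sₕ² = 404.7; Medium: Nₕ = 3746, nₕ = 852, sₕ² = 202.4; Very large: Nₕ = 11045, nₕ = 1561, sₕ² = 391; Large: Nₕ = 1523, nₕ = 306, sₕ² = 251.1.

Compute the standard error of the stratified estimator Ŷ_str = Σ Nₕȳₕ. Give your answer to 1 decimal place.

9919.7

Var(Ŷ_str) = Σₕ Nₕ²(1 − fₕ)sₕ²/nₕ.
Small: 11173²·(1 − 696/11173)·404.7/696 = 6.8066075 × 10^7.
Medium: 3746²·(1 − 852/3746)·202.4/852 = 2.5753557 × 10^6.
Very large: 11045²·(1 − 1561/11045)·391/1561 = 2.6238024 × 10^7.
Large: 1523²·(1 − 306/1523)·251.1/306 = 1.5209529 × 10^6.
Sum = 9.8400408 × 10^7.
SE = √(9.8400408 × 10^7) = 9919.7.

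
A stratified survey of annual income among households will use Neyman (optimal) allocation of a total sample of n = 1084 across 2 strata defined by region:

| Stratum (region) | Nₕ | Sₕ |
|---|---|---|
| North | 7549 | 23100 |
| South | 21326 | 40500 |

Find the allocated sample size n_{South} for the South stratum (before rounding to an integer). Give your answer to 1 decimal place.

901.9

Neyman allocation: nₕ = n·NₕSₕ / Σⱼ NⱼSⱼ.
Σ NⱼSⱼ = 7549·23100 + 21326·40500 = 1.0380849 × 10^9.
n_{South} = 1084·21326·40500 / (1.0380849 × 10^9) = 901.9.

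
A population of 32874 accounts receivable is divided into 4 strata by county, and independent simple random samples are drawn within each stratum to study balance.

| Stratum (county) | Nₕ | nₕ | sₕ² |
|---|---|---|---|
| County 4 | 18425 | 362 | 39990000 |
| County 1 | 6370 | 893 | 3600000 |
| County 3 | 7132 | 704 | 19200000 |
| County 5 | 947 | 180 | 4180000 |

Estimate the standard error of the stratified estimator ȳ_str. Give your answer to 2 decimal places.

187.94

Var(ȳ_str) = Σₕ Wₕ²(1 − fₕ)sₕ²/nₕ with Wₕ = Nₕ/N, N = 32874.
County 4: Wₕ = 0.56047332; term = 0.56047332²·(1 − 0.01964722)·39990000/362 = 34020.063.
County 1: Wₕ = 0.19377015; term = 0.19377015²·(1 − 0.14018838)·3600000/893 = 130.14519.
County 3: Wₕ = 0.21694957; term = 0.21694957²·(1 − 0.09871004)·19200000/704 = 1156.9396.
County 5: Wₕ = 0.02880696; term = 0.02880696²·(1 − 0.19007392)·4180000/180 = 15.607884.
Sum = 35322.756.
SE = √(35322.756) = 187.94.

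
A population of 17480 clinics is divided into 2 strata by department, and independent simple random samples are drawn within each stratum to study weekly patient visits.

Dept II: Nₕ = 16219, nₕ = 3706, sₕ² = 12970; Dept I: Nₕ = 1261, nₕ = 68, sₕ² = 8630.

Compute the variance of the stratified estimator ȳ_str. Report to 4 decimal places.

Var(ȳ_str) = Σₕ Wₕ²(1 − fₕ)sₕ²/nₕ with Wₕ = Nₕ/N, N = 17480.
Dept II: Wₕ = 0.92786041; term = 0.92786041²·(1 − 0.22849744)·12970/3706 = 2.3245411.
Dept I: Wₕ = 0.07213959; term = 0.07213959²·(1 − 0.05392546)·8630/68 = 0.62484825.
Sum = 2.9493894.

2.9494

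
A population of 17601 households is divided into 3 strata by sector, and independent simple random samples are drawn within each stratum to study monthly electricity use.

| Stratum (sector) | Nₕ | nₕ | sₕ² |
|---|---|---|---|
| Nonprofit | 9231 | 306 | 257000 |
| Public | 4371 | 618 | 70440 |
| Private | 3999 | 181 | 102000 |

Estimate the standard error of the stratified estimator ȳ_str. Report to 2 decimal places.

Var(ȳ_str) = Σₕ Wₕ²(1 − fₕ)sₕ²/nₕ with Wₕ = Nₕ/N, N = 17601.
Nonprofit: Wₕ = 0.52445884; term = 0.52445884²·(1 − 0.03314917)·257000/306 = 223.35413.
Public: Wₕ = 0.24833816; term = 0.24833816²·(1 − 0.14138641)·70440/618 = 6.035532.
Private: Wₕ = 0.22720300; term = 0.22720300²·(1 − 0.04526132)·102000/181 = 27.773732.
Sum = 257.16339.
SE = √(257.16339) = 16.04.

16.04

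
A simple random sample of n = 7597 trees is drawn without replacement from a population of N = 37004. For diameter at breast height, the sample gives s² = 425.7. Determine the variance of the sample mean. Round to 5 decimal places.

Under SRS without replacement, Var(ȳ) = (1 − f)·s²/n with f = n/N = 7597/37004 = 0.20530213.
Var(ȳ) = (1 − 0.20530213)·425.7/7597 = 0.79469787·0.056035277 = 0.044531115.

0.04453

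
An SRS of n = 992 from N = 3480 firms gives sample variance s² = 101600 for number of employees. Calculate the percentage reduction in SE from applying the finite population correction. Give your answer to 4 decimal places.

15.4457

f = n/N = 992/3480 = 0.28505747.
SE_no-fpc = √(s²/n) = 10.120245; SE_fpc = √((1−f)s²/n) = 8.5570995.
Ratio = √(1−f) = 0.84554274. Reduction = 100·(1 − 0.84554274) = 15.4457%.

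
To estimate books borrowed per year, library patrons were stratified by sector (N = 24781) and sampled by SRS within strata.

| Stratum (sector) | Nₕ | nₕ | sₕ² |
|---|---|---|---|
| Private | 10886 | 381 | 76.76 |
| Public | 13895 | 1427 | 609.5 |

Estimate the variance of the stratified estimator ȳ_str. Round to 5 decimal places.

Var(ȳ_str) = Σₕ Wₕ²(1 − fₕ)sₕ²/nₕ with Wₕ = Nₕ/N, N = 24781.
Private: Wₕ = 0.43928816; term = 0.43928816²·(1 − 0.03499908)·76.76/381 = 0.037517745.
Public: Wₕ = 0.56071184; term = 0.56071184²·(1 − 0.10269881)·609.5/1427 = 0.12049456.
Sum = 0.15801231.

0.15801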